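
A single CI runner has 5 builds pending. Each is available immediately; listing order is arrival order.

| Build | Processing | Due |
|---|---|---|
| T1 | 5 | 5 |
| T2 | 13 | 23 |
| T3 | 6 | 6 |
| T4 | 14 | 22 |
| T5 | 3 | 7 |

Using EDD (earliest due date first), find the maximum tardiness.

EDD (increasing due date): T1 T3 T5 T4 T2.
T1: 0→5, due 5, tardiness 0
T3: 5→11, due 6, tardiness 5
T5: 11→14, due 7, tardiness 7
T4: 14→28, due 22, tardiness 6
T2: 28→41, due 23, tardiness 18
Maximum = 18.

18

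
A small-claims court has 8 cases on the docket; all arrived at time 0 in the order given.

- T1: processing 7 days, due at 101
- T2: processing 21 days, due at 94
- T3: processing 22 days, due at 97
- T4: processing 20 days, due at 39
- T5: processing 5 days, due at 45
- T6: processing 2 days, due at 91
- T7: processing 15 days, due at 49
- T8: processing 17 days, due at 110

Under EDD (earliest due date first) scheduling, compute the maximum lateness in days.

EDD (increasing due date): T4 T5 T7 T6 T2 T3 T1 T8.
T4: 0→20, due 39, lateness -19
T5: 20→25, due 45, lateness -20
T7: 25→40, due 49, lateness -9
T6: 40→42, due 91, lateness -49
T2: 42→63, due 94, lateness -31
T3: 63→85, due 97, lateness -12
T1: 85→92, due 101, lateness -9
T8: 92→109, due 110, lateness -1
Maximum = -1.

-1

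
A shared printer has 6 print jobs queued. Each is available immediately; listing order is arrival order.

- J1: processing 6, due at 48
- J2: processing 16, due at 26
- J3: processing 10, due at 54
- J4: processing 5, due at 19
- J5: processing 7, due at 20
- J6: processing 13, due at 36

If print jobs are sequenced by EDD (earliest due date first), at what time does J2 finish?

28

EDD (increasing due date): J4 J5 J2 J6 J1 J3.
J4: 0→5
J5: 5→12
J2: 12→28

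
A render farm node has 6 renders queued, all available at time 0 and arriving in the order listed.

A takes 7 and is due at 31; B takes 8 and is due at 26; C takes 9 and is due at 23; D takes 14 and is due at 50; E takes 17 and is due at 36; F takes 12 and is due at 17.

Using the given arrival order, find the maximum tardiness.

FIFO (arrival order): A B C D E F.
A: 0→7, due 31, tardiness 0
B: 7→15, due 26, tardiness 0
C: 15→24, due 23, tardiness 1
D: 24→38, due 50, tardiness 0
E: 38→55, due 36, tardiness 19
F: 55→67, due 17, tardiness 50
Maximum = 50.

50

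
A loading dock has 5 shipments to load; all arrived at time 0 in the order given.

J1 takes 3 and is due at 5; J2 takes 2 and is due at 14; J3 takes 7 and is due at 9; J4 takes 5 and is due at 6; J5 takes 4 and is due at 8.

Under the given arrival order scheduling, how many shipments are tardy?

FIFO (arrival order): J1 J2 J3 J4 J5.
J1: 0→3, due 5, tardiness 0
J2: 3→5, due 14, tardiness 0
J3: 5→12, due 9, tardiness 3
J4: 12→17, due 6, tardiness 11
J5: 17→21, due 8, tardiness 13
Late shipments: 3.

3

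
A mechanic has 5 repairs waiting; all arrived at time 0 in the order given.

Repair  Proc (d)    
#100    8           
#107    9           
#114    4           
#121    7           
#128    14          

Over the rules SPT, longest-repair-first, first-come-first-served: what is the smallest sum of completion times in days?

SPT (increasing processing time): #114 #121 #100 #107 #128.
#114: 0→4
#121: 4→11
#100: 11→19
#107: 19→28
#128: 28→42
Sum = 4+11+19+28+42 = 104.
LPT (decreasing processing time): #128 #107 #100 #121 #114.
#128: 0→14
#107: 14→23
#100: 23→31
#121: 31→38
#114: 38→42
Sum = 14+23+31+38+42 = 148.
FIFO (arrival order): #100 #107 #114 #121 #128.
#100: 0→8
#107: 8→17
#114: 17→21
#121: 21→28
#128: 28→42
Sum = 8+17+21+28+42 = 116.
SPT 104, LPT 148, FIFO 116 → minimum 104.

104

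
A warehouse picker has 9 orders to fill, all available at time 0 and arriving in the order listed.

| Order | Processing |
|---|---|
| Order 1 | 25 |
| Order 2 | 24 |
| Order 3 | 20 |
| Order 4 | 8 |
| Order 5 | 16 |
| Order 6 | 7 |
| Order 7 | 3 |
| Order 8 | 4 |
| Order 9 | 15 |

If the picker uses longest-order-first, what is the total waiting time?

LPT (decreasing processing time): Order 1 Order 2 Order 3 Order 5 Order 9 Order 4 Order 6 Order 8 Order 7.
Order 1: waits 0, runs 0→25
Order 2: waits 25, runs 25→49
Order 3: waits 49, runs 49→69
Order 5: waits 69, runs 69→85
Order 9: waits 85, runs 85→100
Order 4: waits 100, runs 100→108
Order 6: waits 108, runs 108→115
Order 8: waits 115, runs 115→119
Order 7: waits 119, runs 119→122
Sum = 0+25+49+69+85+100+108+115+119 = 670.

670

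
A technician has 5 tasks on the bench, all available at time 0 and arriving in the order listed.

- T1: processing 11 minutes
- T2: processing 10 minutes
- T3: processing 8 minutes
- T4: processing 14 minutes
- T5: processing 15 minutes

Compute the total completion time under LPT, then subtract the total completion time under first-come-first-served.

30

LPT (decreasing processing time): T5 T4 T1 T2 T3.
T5: 0→15
T4: 15→29
T1: 29→40
T2: 40→50
T3: 50→58
Sum = 15+29+40+50+58 = 192.
FIFO (arrival order): T1 T2 T3 T4 T5.
T1: 0→11
T2: 11→21
T3: 21→29
T4: 29→43
T5: 43→58
Sum = 11+21+29+43+58 = 162.
Difference = 192 − 162 = 30.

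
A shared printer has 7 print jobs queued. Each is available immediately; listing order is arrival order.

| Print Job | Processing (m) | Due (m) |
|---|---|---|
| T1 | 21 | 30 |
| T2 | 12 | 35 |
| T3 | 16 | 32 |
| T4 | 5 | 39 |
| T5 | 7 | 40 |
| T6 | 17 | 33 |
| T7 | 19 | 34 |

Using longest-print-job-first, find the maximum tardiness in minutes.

LPT (decreasing processing time): T1 T7 T6 T3 T2 T5 T4.
T1: 0→21, due 30, tardiness 0
T7: 21→40, due 34, tardiness 6
T6: 40→57, due 33, tardiness 24
T3: 57→73, due 32, tardiness 41
T2: 73→85, due 35, tardiness 50
T5: 85→92, due 40, tardiness 52
T4: 92→97, due 39, tardiness 58
Maximum = 58.

58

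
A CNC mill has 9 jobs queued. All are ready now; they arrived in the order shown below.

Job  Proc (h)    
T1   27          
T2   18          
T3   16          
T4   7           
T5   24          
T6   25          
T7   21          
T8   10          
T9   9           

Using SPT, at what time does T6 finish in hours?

130

SPT (increasing processing time): T4 T9 T8 T3 T2 T7 T5 T6 T1.
T4: 0→7
T9: 7→16
T8: 16→26
T3: 26→42
T2: 42→60
T7: 60→81
T5: 81→105
T6: 105→130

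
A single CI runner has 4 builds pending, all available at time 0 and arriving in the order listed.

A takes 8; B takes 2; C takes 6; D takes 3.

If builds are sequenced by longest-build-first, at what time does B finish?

19

LPT (decreasing processing time): A C D B.
A: 0→8
C: 8→14
D: 14→17
B: 17→19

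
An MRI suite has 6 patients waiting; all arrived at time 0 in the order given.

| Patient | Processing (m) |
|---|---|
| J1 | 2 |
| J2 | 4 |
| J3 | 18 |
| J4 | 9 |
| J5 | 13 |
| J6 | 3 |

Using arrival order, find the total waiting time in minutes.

FIFO (arrival order): J1 J2 J3 J4 J5 J6.
J1: waits 0, runs 0→2
J2: waits 2, runs 2→6
J3: waits 6, runs 6→24
J4: waits 24, runs 24→33
J5: waits 33, runs 33→46
J6: waits 46, runs 46→49
Sum = 0+2+6+24+33+46 = 111.

111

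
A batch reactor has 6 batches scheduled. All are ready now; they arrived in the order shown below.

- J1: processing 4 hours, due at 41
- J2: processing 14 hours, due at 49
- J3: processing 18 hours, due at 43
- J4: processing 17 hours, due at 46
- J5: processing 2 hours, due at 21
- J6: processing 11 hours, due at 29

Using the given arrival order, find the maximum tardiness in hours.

37

FIFO (arrival order): J1 J2 J3 J4 J5 J6.
J1: 0→4, due 41, tardiness 0
J2: 4→18, due 49, tardiness 0
J3: 18→36, due 43, tardiness 0
J4: 36→53, due 46, tardiness 7
J5: 53→55, due 21, tardiness 34
J6: 55→66, due 29, tardiness 37
Maximum = 37.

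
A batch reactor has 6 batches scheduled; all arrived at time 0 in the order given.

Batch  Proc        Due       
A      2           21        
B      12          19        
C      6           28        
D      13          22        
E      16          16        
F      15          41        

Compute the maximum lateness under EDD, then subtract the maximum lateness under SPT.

EDD (increasing due date): E B A D C F.
E: 0→16, due 16, lateness 0
B: 16→28, due 19, lateness 9
A: 28→30, due 21, lateness 9
D: 30→43, due 22, lateness 21
C: 43→49, due 28, lateness 21
F: 49→64, due 41, lateness 23
Maximum = 23.
SPT (increasing processing time): A C B D F E.
A: 0→2, due 21, lateness -19
C: 2→8, due 28, lateness -20
B: 8→20, due 19, lateness 1
D: 20→33, due 22, lateness 11
F: 33→48, due 41, lateness 7
E: 48→64, due 16, lateness 48
Maximum = 48.
Difference = 23 − 48 = -25.

-25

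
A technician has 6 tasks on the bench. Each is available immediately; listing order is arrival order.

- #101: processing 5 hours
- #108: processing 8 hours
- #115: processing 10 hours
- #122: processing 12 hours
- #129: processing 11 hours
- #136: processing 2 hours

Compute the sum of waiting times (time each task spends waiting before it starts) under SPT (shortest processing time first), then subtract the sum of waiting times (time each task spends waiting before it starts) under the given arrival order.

-37

SPT (increasing processing time): #136 #101 #108 #115 #129 #122.
#136: waits 0, runs 0→2
#101: waits 2, runs 2→7
#108: waits 7, runs 7→15
#115: waits 15, runs 15→25
#129: waits 25, runs 25→36
#122: waits 36, runs 36→48
Sum = 0+2+7+15+25+36 = 85.
FIFO (arrival order): #101 #108 #115 #122 #129 #136.
#101: waits 0, runs 0→5
#108: waits 5, runs 5→13
#115: waits 13, runs 13→23
#122: waits 23, runs 23→35
#129: waits 35, runs 35→46
#136: waits 46, runs 46→48
Sum = 0+5+13+23+35+46 = 122.
Difference = 85 − 122 = -37.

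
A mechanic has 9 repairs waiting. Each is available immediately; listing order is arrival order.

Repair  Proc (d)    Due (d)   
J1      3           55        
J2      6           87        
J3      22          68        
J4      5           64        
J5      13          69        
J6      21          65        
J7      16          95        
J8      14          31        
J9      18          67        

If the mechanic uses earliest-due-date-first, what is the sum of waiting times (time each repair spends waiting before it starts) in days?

EDD (increasing due date): J8 J1 J4 J6 J9 J3 J5 J2 J7.
J8: waits 0, runs 0→14
J1: waits 14, runs 14→17
J4: waits 17, runs 17→22
J6: waits 22, runs 22→43
J9: waits 43, runs 43→61
J3: waits 61, runs 61→83
J5: waits 83, runs 83→96
J2: waits 96, runs 96→102
J7: waits 102, runs 102→118
Sum = 0+14+17+22+43+61+83+96+102 = 438.

438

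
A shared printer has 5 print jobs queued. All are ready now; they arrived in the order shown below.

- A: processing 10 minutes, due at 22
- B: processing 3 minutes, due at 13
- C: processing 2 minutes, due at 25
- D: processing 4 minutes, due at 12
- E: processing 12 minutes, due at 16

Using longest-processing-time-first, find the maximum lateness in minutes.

16

LPT (decreasing processing time): E A D B C.
E: 0→12, due 16, lateness -4
A: 12→22, due 22, lateness 0
D: 22→26, due 12, lateness 14
B: 26→29, due 13, lateness 16
C: 29→31, due 25, lateness 6
Maximum = 16.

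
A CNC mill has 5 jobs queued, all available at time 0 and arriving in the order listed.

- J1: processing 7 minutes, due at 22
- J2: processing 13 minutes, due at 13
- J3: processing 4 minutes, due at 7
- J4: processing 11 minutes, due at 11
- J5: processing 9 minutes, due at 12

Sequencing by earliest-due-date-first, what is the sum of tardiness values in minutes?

EDD (increasing due date): J3 J4 J5 J2 J1.
J3: 0→4, due 7, tardiness 0
J4: 4→15, due 11, tardiness 4
J5: 15→24, due 12, tardiness 12
J2: 24→37, due 13, tardiness 24
J1: 37→44, due 22, tardiness 22
Sum = 0+4+12+24+22 = 62.

62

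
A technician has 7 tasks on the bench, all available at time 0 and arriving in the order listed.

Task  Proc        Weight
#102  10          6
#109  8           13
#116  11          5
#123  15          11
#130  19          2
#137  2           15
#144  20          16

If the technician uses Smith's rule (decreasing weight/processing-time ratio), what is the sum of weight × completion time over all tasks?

1965

WSPT (decreasing weight/processing-time ratio): #137 #109 #144 #123 #102 #116 #130.
#137: finishes 2, weight 15, w·C = 30
#109: finishes 10, weight 13, w·C = 130
#144: finishes 30, weight 16, w·C = 480
#123: finishes 45, weight 11, w·C = 495
#102: finishes 55, weight 6, w·C = 330
#116: finishes 66, weight 5, w·C = 330
#130: finishes 85, weight 2, w·C = 170
Sum = 30+130+480+495+330+330+170 = 1965.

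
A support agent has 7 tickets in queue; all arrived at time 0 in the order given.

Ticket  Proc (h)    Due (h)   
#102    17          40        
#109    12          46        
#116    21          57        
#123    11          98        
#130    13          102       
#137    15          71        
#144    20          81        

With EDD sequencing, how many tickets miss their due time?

2

EDD (increasing due date): #102 #109 #116 #137 #144 #123 #130.
#102: 0→17, due 40, tardiness 0
#109: 17→29, due 46, tardiness 0
#116: 29→50, due 57, tardiness 0
#137: 50→65, due 71, tardiness 0
#144: 65→85, due 81, tardiness 4
#123: 85→96, due 98, tardiness 0
#130: 96→109, due 102, tardiness 7
Late tickets: 2.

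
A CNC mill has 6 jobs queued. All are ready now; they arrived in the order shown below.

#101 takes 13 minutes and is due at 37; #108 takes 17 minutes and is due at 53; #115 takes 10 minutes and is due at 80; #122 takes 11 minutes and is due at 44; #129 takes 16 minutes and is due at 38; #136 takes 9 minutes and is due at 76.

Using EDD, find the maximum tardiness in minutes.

4

EDD (increasing due date): #101 #129 #122 #108 #136 #115.
#101: 0→13, due 37, tardiness 0
#129: 13→29, due 38, tardiness 0
#122: 29→40, due 44, tardiness 0
#108: 40→57, due 53, tardiness 4
#136: 57→66, due 76, tardiness 0
#115: 66→76, due 80, tardiness 0
Maximum = 4.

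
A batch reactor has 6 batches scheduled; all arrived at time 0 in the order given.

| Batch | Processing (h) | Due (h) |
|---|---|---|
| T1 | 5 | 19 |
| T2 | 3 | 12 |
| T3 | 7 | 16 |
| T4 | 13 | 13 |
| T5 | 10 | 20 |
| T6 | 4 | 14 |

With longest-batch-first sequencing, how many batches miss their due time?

LPT (decreasing processing time): T4 T5 T3 T1 T6 T2.
T4: 0→13, due 13, tardiness 0
T5: 13→23, due 20, tardiness 3
T3: 23→30, due 16, tardiness 14
T1: 30→35, due 19, tardiness 16
T6: 35→39, due 14, tardiness 25
T2: 39→42, due 12, tardiness 30
Late batches: 5.

5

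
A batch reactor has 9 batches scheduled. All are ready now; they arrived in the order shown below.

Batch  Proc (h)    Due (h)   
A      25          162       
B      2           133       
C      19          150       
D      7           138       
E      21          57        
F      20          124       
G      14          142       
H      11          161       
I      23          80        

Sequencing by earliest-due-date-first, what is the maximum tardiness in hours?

EDD (increasing due date): E I F B D G C H A.
E: 0→21, due 57, tardiness 0
I: 21→44, due 80, tardiness 0
F: 44→64, due 124, tardiness 0
B: 64→66, due 133, tardiness 0
D: 66→73, due 138, tardiness 0
G: 73→87, due 142, tardiness 0
C: 87→106, due 150, tardiness 0
H: 106→117, due 161, tardiness 0
A: 117→142, due 162, tardiness 0
Maximum = 0.

0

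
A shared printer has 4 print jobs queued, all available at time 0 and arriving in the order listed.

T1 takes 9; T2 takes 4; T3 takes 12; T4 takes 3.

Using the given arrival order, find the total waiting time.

47

FIFO (arrival order): T1 T2 T3 T4.
T1: waits 0, runs 0→9
T2: waits 9, runs 9→13
T3: waits 13, runs 13→25
T4: waits 25, runs 25→28
Sum = 0+9+13+25 = 47.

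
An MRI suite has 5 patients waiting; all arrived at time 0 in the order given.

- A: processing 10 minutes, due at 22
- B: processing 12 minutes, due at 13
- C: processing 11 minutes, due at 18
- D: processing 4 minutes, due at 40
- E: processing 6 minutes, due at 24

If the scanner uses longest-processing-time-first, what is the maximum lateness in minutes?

15

LPT (decreasing processing time): B C A E D.
B: 0→12, due 13, lateness -1
C: 12→23, due 18, lateness 5
A: 23→33, due 22, lateness 11
E: 33→39, due 24, lateness 15
D: 39→43, due 40, lateness 3
Maximum = 15.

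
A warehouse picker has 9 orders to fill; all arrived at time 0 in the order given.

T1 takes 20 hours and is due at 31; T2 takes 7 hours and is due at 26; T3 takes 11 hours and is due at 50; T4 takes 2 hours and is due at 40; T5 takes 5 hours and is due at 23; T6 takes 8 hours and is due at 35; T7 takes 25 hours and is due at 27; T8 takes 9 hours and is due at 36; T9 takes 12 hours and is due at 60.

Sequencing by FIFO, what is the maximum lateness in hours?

FIFO (arrival order): T1 T2 T3 T4 T5 T6 T7 T8 T9.
T1: 0→20, due 31, lateness -11
T2: 20→27, due 26, lateness 1
T3: 27→38, due 50, lateness -12
T4: 38→40, due 40, lateness 0
T5: 40→45, due 23, lateness 22
T6: 45→53, due 35, lateness 18
T7: 53→78, due 27, lateness 51
T8: 78→87, due 36, lateness 51
T9: 87→99, due 60, lateness 39
Maximum = 51.

51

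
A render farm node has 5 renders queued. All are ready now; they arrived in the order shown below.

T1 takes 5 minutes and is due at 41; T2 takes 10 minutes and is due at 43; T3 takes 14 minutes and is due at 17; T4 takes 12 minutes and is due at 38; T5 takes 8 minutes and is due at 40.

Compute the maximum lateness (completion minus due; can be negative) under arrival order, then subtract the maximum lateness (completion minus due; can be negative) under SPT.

FIFO (arrival order): T1 T2 T3 T4 T5.
T1: 0→5, due 41, lateness -36
T2: 5→15, due 43, lateness -28
T3: 15→29, due 17, lateness 12
T4: 29→41, due 38, lateness 3
T5: 41→49, due 40, lateness 9
Maximum = 12.
SPT (increasing processing time): T1 T5 T2 T4 T3.
T1: 0→5, due 41, lateness -36
T5: 5→13, due 40, lateness -27
T2: 13→23, due 43, lateness -20
T4: 23→35, due 38, lateness -3
T3: 35→49, due 17, lateness 32
Maximum = 32.
Difference = 12 − 32 = -20.

-20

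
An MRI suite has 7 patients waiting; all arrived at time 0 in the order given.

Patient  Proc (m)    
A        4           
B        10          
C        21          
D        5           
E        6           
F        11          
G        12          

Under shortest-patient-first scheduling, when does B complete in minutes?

SPT (increasing processing time): A D E B F G C.
A: 0→4
D: 4→9
E: 9→15
B: 15→25

25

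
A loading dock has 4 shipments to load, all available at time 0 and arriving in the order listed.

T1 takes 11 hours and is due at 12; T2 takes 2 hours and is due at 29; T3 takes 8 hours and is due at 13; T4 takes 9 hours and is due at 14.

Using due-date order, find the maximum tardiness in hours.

14

EDD (increasing due date): T1 T3 T4 T2.
T1: 0→11, due 12, tardiness 0
T3: 11→19, due 13, tardiness 6
T4: 19→28, due 14, tardiness 14
T2: 28→30, due 29, tardiness 1
Maximum = 14.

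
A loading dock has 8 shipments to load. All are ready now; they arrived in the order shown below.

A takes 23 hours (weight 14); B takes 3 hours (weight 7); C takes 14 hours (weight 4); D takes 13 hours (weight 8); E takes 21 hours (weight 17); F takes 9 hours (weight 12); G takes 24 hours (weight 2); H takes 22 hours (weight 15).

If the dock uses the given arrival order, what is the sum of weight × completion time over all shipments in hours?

FIFO (arrival order): A B C D E F G H.
A: finishes 23, weight 14, w·C = 322
B: finishes 26, weight 7, w·C = 182
C: finishes 40, weight 4, w·C = 160
D: finishes 53, weight 8, w·C = 424
E: finishes 74, weight 17, w·C = 1258
F: finishes 83, weight 12, w·C = 996
G: finishes 107, weight 2, w·C = 214
H: finishes 129, weight 15, w·C = 1935
Sum = 322+182+160+424+1258+996+214+1935 = 5491.

5491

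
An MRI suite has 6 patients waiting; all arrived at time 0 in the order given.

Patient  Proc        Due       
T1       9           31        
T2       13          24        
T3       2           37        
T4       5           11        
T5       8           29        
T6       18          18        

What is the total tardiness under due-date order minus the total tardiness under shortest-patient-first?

22

EDD (increasing due date): T4 T6 T2 T5 T1 T3.
T4: 0→5, due 11, tardiness 0
T6: 5→23, due 18, tardiness 5
T2: 23→36, due 24, tardiness 12
T5: 36→44, due 29, tardiness 15
T1: 44→53, due 31, tardiness 22
T3: 53→55, due 37, tardiness 18
Sum = 0+5+12+15+22+18 = 72.
SPT (increasing processing time): T3 T4 T5 T1 T2 T6.
T3: 0→2, due 37, tardiness 0
T4: 2→7, due 11, tardiness 0
T5: 7→15, due 29, tardiness 0
T1: 15→24, due 31, tardiness 0
T2: 24→37, due 24, tardiness 13
T6: 37→55, due 18, tardiness 37
Sum = 0+0+0+0+13+37 = 50.
Difference = 72 − 50 = 22.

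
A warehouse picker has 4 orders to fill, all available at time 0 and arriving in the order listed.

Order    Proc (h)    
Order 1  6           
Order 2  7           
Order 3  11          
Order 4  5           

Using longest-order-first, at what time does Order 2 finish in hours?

LPT (decreasing processing time): Order 3 Order 2 Order 1 Order 4.
Order 3: 0→11
Order 2: 11→18

18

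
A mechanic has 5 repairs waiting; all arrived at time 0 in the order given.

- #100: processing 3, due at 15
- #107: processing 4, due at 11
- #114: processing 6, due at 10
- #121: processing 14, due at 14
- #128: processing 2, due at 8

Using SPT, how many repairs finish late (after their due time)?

2

SPT (increasing processing time): #128 #100 #107 #114 #121.
#128: 0→2, due 8, tardiness 0
#100: 2→5, due 15, tardiness 0
#107: 5→9, due 11, tardiness 0
#114: 9→15, due 10, tardiness 5
#121: 15→29, due 14, tardiness 15
Late repairs: 2.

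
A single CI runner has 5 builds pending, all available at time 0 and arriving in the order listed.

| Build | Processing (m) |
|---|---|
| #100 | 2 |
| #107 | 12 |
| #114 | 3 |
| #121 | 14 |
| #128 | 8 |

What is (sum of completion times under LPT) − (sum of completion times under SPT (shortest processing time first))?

LPT (decreasing processing time): #121 #107 #128 #114 #100.
#121: 0→14
#107: 14→26
#128: 26→34
#114: 34→37
#100: 37→39
Sum = 14+26+34+37+39 = 150.
SPT (increasing processing time): #100 #114 #128 #107 #121.
#100: 0→2
#114: 2→5
#128: 5→13
#107: 13→25
#121: 25→39
Sum = 2+5+13+25+39 = 84.
Difference = 150 − 84 = 66.

66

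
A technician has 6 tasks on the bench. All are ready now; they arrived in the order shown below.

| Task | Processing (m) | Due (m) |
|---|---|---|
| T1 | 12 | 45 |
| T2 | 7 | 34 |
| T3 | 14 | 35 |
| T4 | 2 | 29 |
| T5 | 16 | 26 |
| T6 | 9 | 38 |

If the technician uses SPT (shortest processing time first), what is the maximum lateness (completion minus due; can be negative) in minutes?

SPT (increasing processing time): T4 T2 T6 T1 T3 T5.
T4: 0→2, due 29, lateness -27
T2: 2→9, due 34, lateness -25
T6: 9→18, due 38, lateness -20
T1: 18→30, due 45, lateness -15
T3: 30→44, due 35, lateness 9
T5: 44→60, due 26, lateness 34
Maximum = 34.

34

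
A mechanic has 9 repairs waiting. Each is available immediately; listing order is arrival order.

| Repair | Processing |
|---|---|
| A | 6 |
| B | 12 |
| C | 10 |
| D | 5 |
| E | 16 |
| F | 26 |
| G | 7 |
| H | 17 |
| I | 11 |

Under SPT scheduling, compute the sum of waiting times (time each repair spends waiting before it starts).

SPT (increasing processing time): D A G C I B E H F.
D: waits 0, runs 0→5
A: waits 5, runs 5→11
G: waits 11, runs 11→18
C: waits 18, runs 18→28
I: waits 28, runs 28→39
B: waits 39, runs 39→51
E: waits 51, runs 51→67
H: waits 67, runs 67→84
F: waits 84, runs 84→110
Sum = 0+5+11+18+28+39+51+67+84 = 303.

303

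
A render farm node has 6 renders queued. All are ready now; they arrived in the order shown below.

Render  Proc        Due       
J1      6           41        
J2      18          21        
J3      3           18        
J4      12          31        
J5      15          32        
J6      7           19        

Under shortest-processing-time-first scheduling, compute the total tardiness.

SPT (increasing processing time): J3 J1 J6 J4 J5 J2.
J3: 0→3, due 18, tardiness 0
J1: 3→9, due 41, tardiness 0
J6: 9→16, due 19, tardiness 0
J4: 16→28, due 31, tardiness 0
J5: 28→43, due 32, tardiness 11
J2: 43→61, due 21, tardiness 40
Sum = 0+0+0+0+11+40 = 51.

51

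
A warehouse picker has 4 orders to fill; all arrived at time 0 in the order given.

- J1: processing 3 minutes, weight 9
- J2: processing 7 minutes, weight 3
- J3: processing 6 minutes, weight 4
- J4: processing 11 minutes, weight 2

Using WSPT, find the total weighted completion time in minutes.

WSPT (decreasing weight/processing-time ratio): J1 J3 J2 J4.
J1: finishes 3, weight 9, w·C = 27
J3: finishes 9, weight 4, w·C = 36
J2: finishes 16, weight 3, w·C = 48
J4: finishes 27, weight 2, w·C = 54
Sum = 27+36+48+54 = 165.

165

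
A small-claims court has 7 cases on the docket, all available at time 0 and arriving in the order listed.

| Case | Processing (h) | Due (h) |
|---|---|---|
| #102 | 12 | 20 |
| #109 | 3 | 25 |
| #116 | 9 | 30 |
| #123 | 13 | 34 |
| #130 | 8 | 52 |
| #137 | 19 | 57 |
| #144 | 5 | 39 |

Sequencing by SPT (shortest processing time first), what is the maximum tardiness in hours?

SPT (increasing processing time): #109 #144 #130 #116 #102 #123 #137.
#109: 0→3, due 25, tardiness 0
#144: 3→8, due 39, tardiness 0
#130: 8→16, due 52, tardiness 0
#116: 16→25, due 30, tardiness 0
#102: 25→37, due 20, tardiness 17
#123: 37→50, due 34, tardiness 16
#137: 50→69, due 57, tardiness 12
Maximum = 17.

17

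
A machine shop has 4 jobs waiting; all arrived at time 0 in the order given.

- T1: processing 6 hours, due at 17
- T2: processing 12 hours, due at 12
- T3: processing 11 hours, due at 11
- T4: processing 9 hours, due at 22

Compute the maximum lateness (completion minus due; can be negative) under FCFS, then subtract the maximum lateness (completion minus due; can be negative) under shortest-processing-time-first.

FIFO (arrival order): T1 T2 T3 T4.
T1: 0→6, due 17, lateness -11
T2: 6→18, due 12, lateness 6
T3: 18→29, due 11, lateness 18
T4: 29→38, due 22, lateness 16
Maximum = 18.
SPT (increasing processing time): T1 T4 T3 T2.
T1: 0→6, due 17, lateness -11
T4: 6→15, due 22, lateness -7
T3: 15→26, due 11, lateness 15
T2: 26→38, due 12, lateness 26
Maximum = 26.
Difference = 18 − 26 = -8.

-8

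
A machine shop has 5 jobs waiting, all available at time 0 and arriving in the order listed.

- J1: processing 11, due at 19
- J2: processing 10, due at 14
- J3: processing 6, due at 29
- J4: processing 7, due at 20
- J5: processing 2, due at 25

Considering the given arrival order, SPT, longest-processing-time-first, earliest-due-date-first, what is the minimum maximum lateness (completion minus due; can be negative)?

FIFO (arrival order): J1 J2 J3 J4 J5.
J1: 0→11, due 19, lateness -8
J2: 11→21, due 14, lateness 7
J3: 21→27, due 29, lateness -2
J4: 27→34, due 20, lateness 14
J5: 34→36, due 25, lateness 11
Maximum = 14.
SPT (increasing processing time): J5 J3 J4 J2 J1.
J5: 0→2, due 25, lateness -23
J3: 2→8, due 29, lateness -21
J4: 8→15, due 20, lateness -5
J2: 15→25, due 14, lateness 11
J1: 25→36, due 19, lateness 17
Maximum = 17.
LPT (decreasing processing time): J1 J2 J4 J3 J5.
J1: 0→11, due 19, lateness -8
J2: 11→21, due 14, lateness 7
J4: 21→28, due 20, lateness 8
J3: 28→34, due 29, lateness 5
J5: 34→36, due 25, lateness 11
Maximum = 11.
EDD (increasing due date): J2 J1 J4 J5 J3.
J2: 0→10, due 14, lateness -4
J1: 10→21, due 19, lateness 2
J4: 21→28, due 20, lateness 8
J5: 28→30, due 25, lateness 5
J3: 30→36, due 29, lateness 7
Maximum = 8.
FIFO 14, SPT 17, LPT 11, EDD 8 → minimum 8.

8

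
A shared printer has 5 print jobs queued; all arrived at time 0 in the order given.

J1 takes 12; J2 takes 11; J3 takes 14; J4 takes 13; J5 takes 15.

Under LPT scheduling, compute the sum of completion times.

205

LPT (decreasing processing time): J5 J3 J4 J1 J2.
J5: 0→15
J3: 15→29
J4: 29→42
J1: 42→54
J2: 54→65
Sum = 15+29+42+54+65 = 205.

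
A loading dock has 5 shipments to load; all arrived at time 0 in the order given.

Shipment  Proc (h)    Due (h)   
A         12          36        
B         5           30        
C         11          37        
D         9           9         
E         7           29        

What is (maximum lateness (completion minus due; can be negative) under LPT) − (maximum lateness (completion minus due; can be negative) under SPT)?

11

LPT (decreasing processing time): A C D E B.
A: 0→12, due 36, lateness -24
C: 12→23, due 37, lateness -14
D: 23→32, due 9, lateness 23
E: 32→39, due 29, lateness 10
B: 39→44, due 30, lateness 14
Maximum = 23.
SPT (increasing processing time): B E D C A.
B: 0→5, due 30, lateness -25
E: 5→12, due 29, lateness -17
D: 12→21, due 9, lateness 12
C: 21→32, due 37, lateness -5
A: 32→44, due 36, lateness 8
Maximum = 12.
Difference = 23 − 12 = 11.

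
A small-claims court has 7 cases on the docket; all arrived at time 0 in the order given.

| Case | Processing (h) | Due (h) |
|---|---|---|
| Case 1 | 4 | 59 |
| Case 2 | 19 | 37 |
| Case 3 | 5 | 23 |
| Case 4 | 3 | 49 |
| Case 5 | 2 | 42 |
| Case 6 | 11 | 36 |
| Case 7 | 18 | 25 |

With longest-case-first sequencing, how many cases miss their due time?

5

LPT (decreasing processing time): Case 2 Case 7 Case 6 Case 3 Case 1 Case 4 Case 5.
Case 2: 0→19, due 37, tardiness 0
Case 7: 19→37, due 25, tardiness 12
Case 6: 37→48, due 36, tardiness 12
Case 3: 48→53, due 23, tardiness 30
Case 1: 53→57, due 59, tardiness 0
Case 4: 57→60, due 49, tardiness 11
Case 5: 60→62, due 42, tardiness 20
Late cases: 5.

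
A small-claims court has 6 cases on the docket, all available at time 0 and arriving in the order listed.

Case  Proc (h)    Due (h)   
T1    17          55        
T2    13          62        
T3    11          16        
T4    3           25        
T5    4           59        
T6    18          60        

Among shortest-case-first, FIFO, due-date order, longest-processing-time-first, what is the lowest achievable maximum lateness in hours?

4

SPT (increasing processing time): T4 T5 T3 T2 T1 T6.
T4: 0→3, due 25, lateness -22
T5: 3→7, due 59, lateness -52
T3: 7→18, due 16, lateness 2
T2: 18→31, due 62, lateness -31
T1: 31→48, due 55, lateness -7
T6: 48→66, due 60, lateness 6
Maximum = 6.
FIFO (arrival order): T1 T2 T3 T4 T5 T6.
T1: 0→17, due 55, lateness -38
T2: 17→30, due 62, lateness -32
T3: 30→41, due 16, lateness 25
T4: 41→44, due 25, lateness 19
T5: 44→48, due 59, lateness -11
T6: 48→66, due 60, lateness 6
Maximum = 25.
EDD (increasing due date): T3 T4 T1 T5 T6 T2.
T3: 0→11, due 16, lateness -5
T4: 11→14, due 25, lateness -11
T1: 14→31, due 55, lateness -24
T5: 31→35, due 59, lateness -24
T6: 35→53, due 60, lateness -7
T2: 53→66, due 62, lateness 4
Maximum = 4.
LPT (decreasing processing time): T6 T1 T2 T3 T5 T4.
T6: 0→18, due 60, lateness -42
T1: 18→35, due 55, lateness -20
T2: 35→48, due 62, lateness -14
T3: 48→59, due 16, lateness 43
T5: 59→63, due 59, lateness 4
T4: 63→66, due 25, lateness 41
Maximum = 43.
SPT 6, FIFO 25, EDD 4, LPT 43 → minimum 4.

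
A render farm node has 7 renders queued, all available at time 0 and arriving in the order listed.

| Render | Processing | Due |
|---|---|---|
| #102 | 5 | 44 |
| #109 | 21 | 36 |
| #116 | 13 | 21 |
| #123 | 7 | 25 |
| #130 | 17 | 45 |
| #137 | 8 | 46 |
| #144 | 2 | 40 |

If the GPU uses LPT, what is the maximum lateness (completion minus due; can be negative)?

41

LPT (decreasing processing time): #109 #130 #116 #137 #123 #102 #144.
#109: 0→21, due 36, lateness -15
#130: 21→38, due 45, lateness -7
#116: 38→51, due 21, lateness 30
#137: 51→59, due 46, lateness 13
#123: 59→66, due 25, lateness 41
#102: 66→71, due 44, lateness 27
#144: 71→73, due 40, lateness 33
Maximum = 41.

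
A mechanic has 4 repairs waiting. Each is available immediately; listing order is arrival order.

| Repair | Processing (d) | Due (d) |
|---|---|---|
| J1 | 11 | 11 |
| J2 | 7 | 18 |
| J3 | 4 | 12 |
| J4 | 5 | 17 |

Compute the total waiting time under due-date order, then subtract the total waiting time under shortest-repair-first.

17

EDD (increasing due date): J1 J3 J4 J2.
J1: waits 0, runs 0→11
J3: waits 11, runs 11→15
J4: waits 15, runs 15→20
J2: waits 20, runs 20→27
Sum = 0+11+15+20 = 46.
SPT (increasing processing time): J3 J4 J2 J1.
J3: waits 0, runs 0→4
J4: waits 4, runs 4→9
J2: waits 9, runs 9→16
J1: waits 16, runs 16→27
Sum = 0+4+9+16 = 29.
Difference = 46 − 29 = 17.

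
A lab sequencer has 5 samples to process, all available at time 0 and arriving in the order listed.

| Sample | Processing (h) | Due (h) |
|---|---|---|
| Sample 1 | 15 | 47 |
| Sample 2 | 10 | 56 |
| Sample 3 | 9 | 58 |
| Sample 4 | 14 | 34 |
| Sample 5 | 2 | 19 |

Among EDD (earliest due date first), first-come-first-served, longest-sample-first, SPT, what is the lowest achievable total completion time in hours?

EDD (increasing due date): Sample 5 Sample 4 Sample 1 Sample 2 Sample 3.
Sample 5: 0→2
Sample 4: 2→16
Sample 1: 16→31
Sample 2: 31→41
Sample 3: 41→50
Sum = 2+16+31+41+50 = 140.
FIFO (arrival order): Sample 1 Sample 2 Sample 3 Sample 4 Sample 5.
Sample 1: 0→15
Sample 2: 15→25
Sample 3: 25→34
Sample 4: 34→48
Sample 5: 48→50
Sum = 15+25+34+48+50 = 172.
LPT (decreasing processing time): Sample 1 Sample 4 Sample 2 Sample 3 Sample 5.
Sample 1: 0→15
Sample 4: 15→29
Sample 2: 29→39
Sample 3: 39→48
Sample 5: 48→50
Sum = 15+29+39+48+50 = 181.
SPT (increasing processing time): Sample 5 Sample 3 Sample 2 Sample 4 Sample 1.
Sample 5: 0→2
Sample 3: 2→11
Sample 2: 11→21
Sample 4: 21→35
Sample 1: 35→50
Sum = 2+11+21+35+50 = 119.
EDD 140, FIFO 172, LPT 181, SPT 119 → minimum 119.

119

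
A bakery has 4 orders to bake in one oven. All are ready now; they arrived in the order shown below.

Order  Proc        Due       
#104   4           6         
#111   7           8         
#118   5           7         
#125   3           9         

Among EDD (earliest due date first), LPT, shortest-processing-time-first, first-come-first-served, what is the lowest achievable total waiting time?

22

EDD (increasing due date): #104 #118 #111 #125.
#104: waits 0, runs 0→4
#118: waits 4, runs 4→9
#111: waits 9, runs 9→16
#125: waits 16, runs 16→19
Sum = 0+4+9+16 = 29.
LPT (decreasing processing time): #111 #118 #104 #125.
#111: waits 0, runs 0→7
#118: waits 7, runs 7→12
#104: waits 12, runs 12→16
#125: waits 16, runs 16→19
Sum = 0+7+12+16 = 35.
SPT (increasing processing time): #125 #104 #118 #111.
#125: waits 0, runs 0→3
#104: waits 3, runs 3→7
#118: waits 7, runs 7→12
#111: waits 12, runs 12→19
Sum = 0+3+7+12 = 22.
FIFO (arrival order): #104 #111 #118 #125.
#104: waits 0, runs 0→4
#111: waits 4, runs 4→11
#118: waits 11, runs 11→16
#125: waits 16, runs 16→19
Sum = 0+4+11+16 = 31.
EDD 29, LPT 35, SPT 22, FIFO 31 → minimum 22.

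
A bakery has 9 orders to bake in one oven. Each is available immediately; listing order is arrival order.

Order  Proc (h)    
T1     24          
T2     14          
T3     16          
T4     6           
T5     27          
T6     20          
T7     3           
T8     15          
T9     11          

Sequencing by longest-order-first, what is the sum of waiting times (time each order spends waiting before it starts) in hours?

LPT (decreasing processing time): T5 T1 T6 T3 T8 T2 T9 T4 T7.
T5: waits 0, runs 0→27
T1: waits 27, runs 27→51
T6: waits 51, runs 51→71
T3: waits 71, runs 71→87
T8: waits 87, runs 87→102
T2: waits 102, runs 102→116
T9: waits 116, runs 116→127
T4: waits 127, runs 127→133
T7: waits 133, runs 133→136
Sum = 0+27+51+71+87+102+116+127+133 = 714.

714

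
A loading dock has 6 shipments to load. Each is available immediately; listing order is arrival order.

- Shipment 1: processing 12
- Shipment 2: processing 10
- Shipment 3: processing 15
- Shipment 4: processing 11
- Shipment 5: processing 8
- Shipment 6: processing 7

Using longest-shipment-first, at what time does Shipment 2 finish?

LPT (decreasing processing time): Shipment 3 Shipment 1 Shipment 4 Shipment 2 Shipment 5 Shipment 6.
Shipment 3: 0→15
Shipment 1: 15→27
Shipment 4: 27→38
Shipment 2: 38→48

48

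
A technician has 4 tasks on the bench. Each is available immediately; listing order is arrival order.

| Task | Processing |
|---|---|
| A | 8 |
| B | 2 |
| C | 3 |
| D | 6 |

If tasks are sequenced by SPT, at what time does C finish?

5

SPT (increasing processing time): B C D A.
B: 0→2
C: 2→5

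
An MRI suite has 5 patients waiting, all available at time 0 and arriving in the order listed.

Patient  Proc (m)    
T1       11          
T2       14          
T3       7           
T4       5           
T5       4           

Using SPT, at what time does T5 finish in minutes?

SPT (increasing processing time): T5 T4 T3 T1 T2.
T5: 0→4

4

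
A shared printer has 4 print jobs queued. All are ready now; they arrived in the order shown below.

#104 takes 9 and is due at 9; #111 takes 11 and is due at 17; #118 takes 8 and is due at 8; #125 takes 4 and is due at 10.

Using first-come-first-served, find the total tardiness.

45

FIFO (arrival order): #104 #111 #118 #125.
#104: 0→9, due 9, tardiness 0
#111: 9→20, due 17, tardiness 3
#118: 20→28, due 8, tardiness 20
#125: 28→32, due 10, tardiness 22
Sum = 0+3+20+22 = 45.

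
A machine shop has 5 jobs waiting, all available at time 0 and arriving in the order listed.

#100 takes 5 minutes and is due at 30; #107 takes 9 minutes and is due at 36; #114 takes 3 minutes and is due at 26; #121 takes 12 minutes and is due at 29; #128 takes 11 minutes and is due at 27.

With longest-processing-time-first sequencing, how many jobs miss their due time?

2

LPT (decreasing processing time): #121 #128 #107 #100 #114.
#121: 0→12, due 29, tardiness 0
#128: 12→23, due 27, tardiness 0
#107: 23→32, due 36, tardiness 0
#100: 32→37, due 30, tardiness 7
#114: 37→40, due 26, tardiness 14
Late jobs: 2.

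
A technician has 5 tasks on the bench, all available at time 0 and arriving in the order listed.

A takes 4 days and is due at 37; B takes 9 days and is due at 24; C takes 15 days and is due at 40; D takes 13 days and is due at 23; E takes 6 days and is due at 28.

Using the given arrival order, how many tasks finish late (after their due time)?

FIFO (arrival order): A B C D E.
A: 0→4, due 37, tardiness 0
B: 4→13, due 24, tardiness 0
C: 13→28, due 40, tardiness 0
D: 28→41, due 23, tardiness 18
E: 41→47, due 28, tardiness 19
Late tasks: 2.

2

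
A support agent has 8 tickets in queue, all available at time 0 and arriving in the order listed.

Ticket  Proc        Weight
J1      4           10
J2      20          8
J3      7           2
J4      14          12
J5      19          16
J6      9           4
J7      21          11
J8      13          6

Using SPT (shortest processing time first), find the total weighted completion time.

SPT (increasing processing time): J1 J3 J6 J8 J4 J5 J2 J7.
J1: finishes 4, weight 10, w·C = 40
J3: finishes 11, weight 2, w·C = 22
J6: finishes 20, weight 4, w·C = 80
J8: finishes 33, weight 6, w·C = 198
J4: finishes 47, weight 12, w·C = 564
J5: finishes 66, weight 16, w·C = 1056
J2: finishes 86, weight 8, w·C = 688
J7: finishes 107, weight 11, w·C = 1177
Sum = 40+22+80+198+564+1056+688+1177 = 3825.

3825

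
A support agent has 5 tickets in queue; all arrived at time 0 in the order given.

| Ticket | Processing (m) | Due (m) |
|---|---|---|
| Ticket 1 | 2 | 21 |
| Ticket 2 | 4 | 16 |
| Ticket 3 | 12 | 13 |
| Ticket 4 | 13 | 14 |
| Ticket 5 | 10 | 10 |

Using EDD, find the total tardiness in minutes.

EDD (increasing due date): Ticket 5 Ticket 3 Ticket 4 Ticket 2 Ticket 1.
Ticket 5: 0→10, due 10, tardiness 0
Ticket 3: 10→22, due 13, tardiness 9
Ticket 4: 22→35, due 14, tardiness 21
Ticket 2: 35→39, due 16, tardiness 23
Ticket 1: 39→41, due 21, tardiness 20
Sum = 0+9+21+23+20 = 73.

73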